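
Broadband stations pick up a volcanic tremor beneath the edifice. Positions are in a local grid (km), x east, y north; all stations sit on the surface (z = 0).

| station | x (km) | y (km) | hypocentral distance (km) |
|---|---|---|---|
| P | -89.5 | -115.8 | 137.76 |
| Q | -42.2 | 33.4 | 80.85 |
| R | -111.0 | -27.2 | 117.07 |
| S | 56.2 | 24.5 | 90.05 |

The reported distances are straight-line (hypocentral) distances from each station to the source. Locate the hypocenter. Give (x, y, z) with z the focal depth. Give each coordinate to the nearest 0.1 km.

Each station gives a sphere (x−x_i)² + (y−y_i)² + z² = d_i² (stations at z=0).
Subtracting the P sphere from Q and R: z² cancels, leaving linear equations in x and y:
94.6 x + 298.4 y = -6082.39
-43.0 x + 177.2 y = -3086.62
Solving: x ≈ -5.297, y ≈ -18.704 km (keep extra digits for the depth step; rounded: -5.3, -18.7).
Then from the P sphere: z² = 137.76² − (x + 89.5)² − (y + 115.8)² with x = -5.297, y = -18.704, so z ≈ 49.599 ≈ 49.6 km.
Check against S (with the unrounded solution): distance 90.05 ≈ 90.05 km. ✓

x ≈ -5.3 km, y ≈ -18.7 km, depth ≈ 49.6 km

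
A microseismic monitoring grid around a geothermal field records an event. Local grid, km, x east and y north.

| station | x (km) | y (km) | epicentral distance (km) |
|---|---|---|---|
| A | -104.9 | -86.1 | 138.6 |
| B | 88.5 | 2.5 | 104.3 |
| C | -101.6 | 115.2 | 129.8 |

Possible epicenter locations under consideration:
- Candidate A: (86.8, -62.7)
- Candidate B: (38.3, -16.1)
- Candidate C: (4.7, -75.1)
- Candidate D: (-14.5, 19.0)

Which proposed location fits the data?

Candidate D

For each candidate, compare |candidate − station| to the reported distance:
Candidate A: residuals A 54.5, B 39.1, C 129.3 → max 129.3 km
Candidate B: residuals A 20.8, B 50.8, C 62.1 → max 62.1 km
Candidate C: residuals A 28.4, B 9.9, C 88.2 → max 88.2 km
Candidate D: residuals A 0.0, B 0.0, C 0.0 → max 0.0 km
Only Candidate D has all residuals ≈ 0.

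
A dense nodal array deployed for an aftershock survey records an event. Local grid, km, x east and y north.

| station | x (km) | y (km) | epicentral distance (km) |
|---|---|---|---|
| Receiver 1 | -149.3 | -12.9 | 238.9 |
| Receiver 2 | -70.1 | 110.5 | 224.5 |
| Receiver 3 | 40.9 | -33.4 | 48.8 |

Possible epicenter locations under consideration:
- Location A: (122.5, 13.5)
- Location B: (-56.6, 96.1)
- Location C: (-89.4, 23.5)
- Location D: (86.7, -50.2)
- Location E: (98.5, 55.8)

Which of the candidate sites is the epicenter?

For each candidate, compare |candidate − station| to the reported distance:
Location A: residuals Receiver 1 34.2, Receiver 2 8.9, Receiver 3 45.3 → max 45.3 km
Location B: residuals Receiver 1 95.8, Receiver 2 204.8, Receiver 3 113.3 → max 204.8 km
Location C: residuals Receiver 1 168.8, Receiver 2 135.4, Receiver 3 93.4 → max 168.8 km
Location D: residuals Receiver 1 0.0, Receiver 2 0.0, Receiver 3 0.0 → max 0.0 km
Location E: residuals Receiver 1 18.2, Receiver 2 47.2, Receiver 3 57.4 → max 57.4 km
Only Location D has all residuals ≈ 0.

Location D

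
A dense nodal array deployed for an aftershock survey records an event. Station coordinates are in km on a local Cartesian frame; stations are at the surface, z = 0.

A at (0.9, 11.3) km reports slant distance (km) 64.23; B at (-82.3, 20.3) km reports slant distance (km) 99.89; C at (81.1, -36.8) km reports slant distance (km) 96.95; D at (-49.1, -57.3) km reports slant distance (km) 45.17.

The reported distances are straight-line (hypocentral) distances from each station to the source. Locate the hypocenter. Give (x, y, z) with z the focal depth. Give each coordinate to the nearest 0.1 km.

(-12.3, -46.8, 24.0)

Each station gives a sphere (x−x_i)² + (y−y_i)² + z² = d_i² (stations at z=0).
Subtracting the A sphere from B and C: z² cancels, leaving linear equations in x and y:
-166.4 x + 18.0 y = 1204.36
160.4 x − 96.2 y = 2529.14
Solving: x ≈ -12.300, y ≈ -46.799 km (keep extra digits for the depth step; rounded: -12.3, -46.8).
Then from the A sphere: z² = 64.23² − (x − 0.9)² − (y − 11.3)² with x = -12.300, y = -46.799, so z ≈ 23.995 ≈ 24.0 km.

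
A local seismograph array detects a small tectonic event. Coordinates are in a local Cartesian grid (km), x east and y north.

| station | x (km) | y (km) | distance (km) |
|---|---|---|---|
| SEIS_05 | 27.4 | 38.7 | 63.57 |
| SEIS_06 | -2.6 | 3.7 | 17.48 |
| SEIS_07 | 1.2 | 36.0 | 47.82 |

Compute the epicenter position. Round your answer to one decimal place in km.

-14.4 km east, -9.2 km north

Circle about each station: (x − 27.4)² + (y − 38.7)² = 63.57²; (x + 2.6)² + (y − 3.7)² = 17.48²; (x − 1.2)² + (y − 36.0)² = 47.82².
Subtracting pairs of circle equations eliminates x²+y² and gives linear equations (the radical axes):
-60.0 x − 70.0 y = 1507.59
-52.4 x − 5.4 y = 803.38
Solving the 2×2 system: x ≈ -14.4, y ≈ -9.2 km.
Check against SEIS_05 (with the unrounded x, y): √((x − 27.4)²+(y − 38.7)²) = 63.57 ≈ 63.57 km. ✓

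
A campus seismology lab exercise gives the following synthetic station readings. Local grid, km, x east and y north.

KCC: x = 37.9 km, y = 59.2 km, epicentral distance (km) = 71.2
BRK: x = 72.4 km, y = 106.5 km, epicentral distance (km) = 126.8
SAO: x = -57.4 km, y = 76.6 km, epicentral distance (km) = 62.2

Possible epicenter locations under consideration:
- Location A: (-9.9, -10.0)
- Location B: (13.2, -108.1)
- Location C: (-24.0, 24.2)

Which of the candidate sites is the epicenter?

Location C

For each candidate, compare |candidate − station| to the reported distance:
Location A: residuals KCC 12.9, BRK 15.8, SAO 36.6 → max 36.6 km
Location B: residuals KCC 97.9, BRK 95.8, SAO 135.5 → max 135.5 km
Location C: residuals KCC 0.1, BRK 0.0, SAO 0.1 → max 0.1 km
Only Location C has all residuals ≈ 0.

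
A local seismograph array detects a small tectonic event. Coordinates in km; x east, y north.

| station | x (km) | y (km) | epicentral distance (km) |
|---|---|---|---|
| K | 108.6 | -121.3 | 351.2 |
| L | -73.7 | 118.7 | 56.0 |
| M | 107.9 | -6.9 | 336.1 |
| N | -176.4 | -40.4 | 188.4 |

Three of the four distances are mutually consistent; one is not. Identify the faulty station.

Solve using three stations at a time. Using K, L, N (subtract circle equations pairwise → linear system) gives (x, y) ≈ (-125.1, 140.9).
Distances from that point to each station vs reported:
  K: calculated 351.2 vs reported 351.2 → residual 0.0 km
  L: calculated 56.0 vs reported 56.0 → residual 0.0 km
  M: calculated 275.9 vs reported 336.1 → residual 60.2 km
  N: calculated 188.4 vs reported 188.4 → residual 0.0 km
K, L, N are mutually consistent (residuals ≈ 0); M is off by 60.2 km.

M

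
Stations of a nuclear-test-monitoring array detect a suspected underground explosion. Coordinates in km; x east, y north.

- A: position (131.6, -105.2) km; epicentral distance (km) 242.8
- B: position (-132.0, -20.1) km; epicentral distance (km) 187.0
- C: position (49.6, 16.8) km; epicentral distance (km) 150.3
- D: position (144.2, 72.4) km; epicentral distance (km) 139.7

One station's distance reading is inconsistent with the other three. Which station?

C

Solve using three stations at a time. Using A, B, D (subtract circle equations pairwise → linear system) gives (x, y) ≈ (8.1, 103.8).
Distances from that point to each station vs reported:
  A: calculated 242.8 vs reported 242.8 → residual 0.0 km
  B: calculated 187.0 vs reported 187.0 → residual 0.0 km
  C: calculated 96.4 vs reported 150.3 → residual 53.9 km
  D: calculated 139.7 vs reported 139.7 → residual 0.0 km
A, B, D are mutually consistent (residuals ≈ 0); C is off by 53.9 km.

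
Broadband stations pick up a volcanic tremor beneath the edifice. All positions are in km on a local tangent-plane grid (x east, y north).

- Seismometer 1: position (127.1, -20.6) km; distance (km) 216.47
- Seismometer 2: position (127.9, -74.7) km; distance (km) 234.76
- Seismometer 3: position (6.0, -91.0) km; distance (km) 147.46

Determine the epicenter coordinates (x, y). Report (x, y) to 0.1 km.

(-84.4, 25.5)

Circle about each station: (x − 127.1)² + (y + 20.6)² = 216.47²; (x − 127.9)² + (y + 74.7)² = 234.76²; (x − 6.0)² + (y + 91.0)² = 147.46².
Subtracting the Seismometer 1 equation from the Seismometer 2 and Seismometer 3 equations removes the quadratic terms:
1.6 x − 108.2 y = -2893.27
-242.2 x − 140.8 y = 16853.04
Solving the 2×2 system: x ≈ -84.4, y ≈ 25.5 km.
Check against Seismometer 1 (with the unrounded x, y): √((x − 127.1)²+(y + 20.6)²) = 216.47 ≈ 216.47 km. ✓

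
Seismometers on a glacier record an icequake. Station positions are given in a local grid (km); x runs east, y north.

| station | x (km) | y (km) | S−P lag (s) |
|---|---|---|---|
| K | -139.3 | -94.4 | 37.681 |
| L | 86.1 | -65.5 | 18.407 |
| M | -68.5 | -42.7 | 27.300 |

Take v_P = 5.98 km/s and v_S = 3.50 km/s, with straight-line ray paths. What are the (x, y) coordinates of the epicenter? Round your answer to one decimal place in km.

Distance from S−P lag: d = Δt · v_P v_S / (v_P − v_S) = Δt · (5.98·3.50)/(5.98−3.50) ≈ 8.4395·Δt.
So d_K = 318.01, d_L = 155.35, d_M = 230.40 km.
Circle about each station: (x + 139.3)² + (y + 94.4)² = 318.01²; (x − 86.1)² + (y + 65.5)² = 155.35²; (x + 68.5)² + (y + 42.7)² = 230.40².
Subtracting pairs of circle equations eliminates x²+y² and gives linear equations (the radical axes):
450.8 x + 57.8 y = 60384.35
141.6 x + 103.4 y = 26245.89
Solving the 2×2 system: x ≈ 123.0, y ≈ 85.4 km.

x ≈ 123.0 km, y ≈ 85.4 km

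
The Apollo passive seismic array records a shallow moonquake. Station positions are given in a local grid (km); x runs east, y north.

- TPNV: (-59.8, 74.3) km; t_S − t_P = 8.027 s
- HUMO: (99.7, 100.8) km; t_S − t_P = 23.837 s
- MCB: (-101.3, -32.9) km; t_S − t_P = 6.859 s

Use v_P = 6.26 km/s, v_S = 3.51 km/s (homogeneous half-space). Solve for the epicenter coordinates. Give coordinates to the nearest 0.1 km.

Distance from S−P lag: d = Δt · v_P v_S / (v_P − v_S) = Δt · (6.26·3.51)/(6.26−3.51) ≈ 7.9900·Δt.
So d_TPNV = 64.14, d_HUMO = 190.46, d_MCB = 54.80 km.
Circle about each station: (x + 59.8)² + (y − 74.3)² = 64.14²; (x − 99.7)² + (y − 100.8)² = 190.46²; (x + 101.3)² + (y + 32.9)² = 54.80².
Subtracting pairs of circle equations eliminates x²+y² and gives linear equations (the radical axes):
319.0 x + 53.0 y = -21156.87
-83.0 x − 214.4 y = 3358.47
Solving the 2×2 system: x ≈ -68.1, y ≈ 10.7 km.
Check against TPNV (with the unrounded x, y): √((x + 59.8)²+(y − 74.3)²) = 64.14 ≈ 64.14 km. ✓

-68.1 km east, 10.7 km north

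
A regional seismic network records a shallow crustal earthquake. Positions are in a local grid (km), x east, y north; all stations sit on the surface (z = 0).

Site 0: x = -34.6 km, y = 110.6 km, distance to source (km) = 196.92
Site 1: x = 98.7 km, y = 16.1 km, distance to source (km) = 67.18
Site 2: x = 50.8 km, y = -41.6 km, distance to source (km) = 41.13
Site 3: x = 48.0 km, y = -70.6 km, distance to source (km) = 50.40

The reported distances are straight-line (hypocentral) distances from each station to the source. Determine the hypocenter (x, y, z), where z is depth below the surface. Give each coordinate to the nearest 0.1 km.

x ≈ 83.9 km, y ≈ -44.8 km, depth ≈ 24.2 km

Each station gives a sphere (x−x_i)² + (y−y_i)² + z² = d_i² (stations at z=0).
Subtracting the Site 0 sphere from Site 1 and Site 2: z² cancels, leaving linear equations in x and y:
266.6 x − 189.0 y = 30835.71
170.8 x − 304.4 y = 27967.49
Solving: x ≈ 83.904, y ≈ -44.799 km (keep extra digits for the depth step; rounded: 83.9, -44.8).
Then from the Site 0 sphere: z² = 196.92² − (x + 34.6)² − (y − 110.6)² with x = 83.904, y = -44.799, so z ≈ 24.196 ≈ 24.2 km.
Check against Site 3 (with the unrounded solution): distance 50.40 ≈ 50.40 km. ✓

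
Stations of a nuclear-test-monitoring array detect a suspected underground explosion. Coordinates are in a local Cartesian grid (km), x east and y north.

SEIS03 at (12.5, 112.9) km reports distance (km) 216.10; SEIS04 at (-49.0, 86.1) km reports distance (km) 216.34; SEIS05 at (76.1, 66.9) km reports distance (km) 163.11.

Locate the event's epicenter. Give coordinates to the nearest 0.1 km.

67.8 km east, -96.0 km north

Circle about each station: (x − 12.5)² + (y − 112.9)² = 216.10²; (x + 49.0)² + (y − 86.1)² = 216.34²; (x − 76.1)² + (y − 66.9)² = 163.11².
Subtracting pairs of circle equations eliminates x²+y² and gives linear equations (the radical axes):
-123.0 x − 53.6 y = -3192.24
127.2 x − 92.0 y = 17458.50
Solving the 2×2 system: x ≈ 67.8, y ≈ -96.0 km.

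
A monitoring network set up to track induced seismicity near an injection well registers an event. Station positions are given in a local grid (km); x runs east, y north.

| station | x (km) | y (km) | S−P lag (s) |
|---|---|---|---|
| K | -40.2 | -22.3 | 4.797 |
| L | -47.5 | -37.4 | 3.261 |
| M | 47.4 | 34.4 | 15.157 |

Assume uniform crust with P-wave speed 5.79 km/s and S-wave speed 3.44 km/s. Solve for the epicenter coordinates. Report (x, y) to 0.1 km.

-36.6 km east, -62.8 km north

Distance from S−P lag: d = Δt · v_P v_S / (v_P − v_S) = Δt · (5.79·3.44)/(5.79−3.44) ≈ 8.4756·Δt.
So d_K = 40.66, d_L = 27.64, d_M = 128.46 km.
Circle about each station: (x + 40.2)² + (y + 22.3)² = 40.66²; (x + 47.5)² + (y + 37.4)² = 27.64²; (x − 47.4)² + (y − 34.4)² = 128.46².
Subtracting the K equation from the L and M equations removes the quadratic terms:
-14.6 x − 30.2 y = 2430.95
175.2 x + 113.4 y = -13531.95
Solving the 2×2 system: x ≈ -36.6, y ≈ -62.8 km.
Check against K (with the unrounded x, y): √((x + 40.2)²+(y + 22.3)²) = 40.67 ≈ 40.66 km. ✓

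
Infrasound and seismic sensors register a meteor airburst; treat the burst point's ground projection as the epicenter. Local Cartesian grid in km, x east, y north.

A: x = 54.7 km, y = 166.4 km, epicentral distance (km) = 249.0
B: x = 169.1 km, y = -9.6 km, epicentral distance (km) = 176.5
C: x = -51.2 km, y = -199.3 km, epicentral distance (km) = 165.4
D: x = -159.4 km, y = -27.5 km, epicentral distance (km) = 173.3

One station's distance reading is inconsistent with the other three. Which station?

C

Solve using three stations at a time. Using A, B, D (subtract circle equations pairwise → linear system) gives (x, y) ≈ (6.4, -77.8).
Distances from that point to each station vs reported:
  A: calculated 249.0 vs reported 249.0 → residual 0.0 km
  B: calculated 176.4 vs reported 176.5 → residual 0.1 km
  C: calculated 134.4 vs reported 165.4 → residual 31.0 km
  D: calculated 173.2 vs reported 173.3 → residual 0.1 km
A, B, D are mutually consistent (residuals ≈ 0); C is off by 31.0 km.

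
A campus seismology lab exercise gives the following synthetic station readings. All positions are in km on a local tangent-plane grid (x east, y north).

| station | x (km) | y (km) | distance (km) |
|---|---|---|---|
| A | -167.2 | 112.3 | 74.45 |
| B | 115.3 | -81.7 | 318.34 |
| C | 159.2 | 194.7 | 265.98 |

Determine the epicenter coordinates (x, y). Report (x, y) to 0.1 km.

Circle about each station: (x + 167.2)² + (y − 112.3)² = 74.45²; (x − 115.3)² + (y + 81.7)² = 318.34²; (x − 159.2)² + (y − 194.7)² = 265.98².
Subtracting pairs of circle equations eliminates x²+y² and gives linear equations (the radical axes):
565.0 x − 388.0 y = -116395.70
652.8 x + 164.8 y = -42516.96
Solving the 2×2 system: x ≈ -103.0, y ≈ 150.0 km.
Check against A (with the unrounded x, y): √((x + 167.2)²+(y − 112.3)²) = 74.45 ≈ 74.45 km. ✓

-103.0 km east, 150.0 km north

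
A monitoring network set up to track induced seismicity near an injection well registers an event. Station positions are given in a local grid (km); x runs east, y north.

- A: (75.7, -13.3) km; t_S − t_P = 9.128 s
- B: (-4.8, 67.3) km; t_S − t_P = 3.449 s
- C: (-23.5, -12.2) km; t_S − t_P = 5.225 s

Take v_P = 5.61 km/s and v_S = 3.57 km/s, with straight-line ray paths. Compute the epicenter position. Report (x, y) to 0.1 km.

x ≈ -0.6 km, y ≈ 33.7 km

Distance from S−P lag: d = Δt · v_P v_S / (v_P − v_S) = Δt · (5.61·3.57)/(5.61−3.57) ≈ 9.8175·Δt.
So d_A = 89.61, d_B = 33.86, d_C = 51.30 km.
Circle about each station: (x − 75.7)² + (y + 13.3)² = 89.61²; (x + 4.8)² + (y − 67.3)² = 33.86²; (x + 23.5)² + (y + 12.2)² = 51.30².
Subtracting the A equation from the B and C equations removes the quadratic terms:
-161.0 x + 161.2 y = 5528.40
-198.4 x + 2.2 y = 191.97
Solving the 2×2 system: x ≈ -0.6, y ≈ 33.7 km.
Check against A (with the unrounded x, y): √((x − 75.7)²+(y + 13.3)²) = 89.61 ≈ 89.61 km. ✓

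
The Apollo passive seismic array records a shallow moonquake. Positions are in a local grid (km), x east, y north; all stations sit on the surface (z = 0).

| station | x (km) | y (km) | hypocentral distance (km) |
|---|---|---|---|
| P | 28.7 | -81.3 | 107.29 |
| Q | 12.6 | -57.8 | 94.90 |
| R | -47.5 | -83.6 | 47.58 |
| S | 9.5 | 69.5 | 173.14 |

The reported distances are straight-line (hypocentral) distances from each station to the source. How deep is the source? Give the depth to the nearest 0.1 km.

Each station gives a sphere (x−x_i)² + (y−y_i)² + z² = d_i² (stations at z=0).
Subtracting the P sphere from Q and R: z² cancels, leaving linear equations in x and y:
-32.2 x + 47.0 y = -1428.65
-152.4 x − 4.6 y = 11059.12
Solving: x ≈ -70.197, y ≈ -78.489 km (keep extra digits for the depth step; rounded: -70.2, -78.5).
Then from the P sphere: z² = 107.29² − (x − 28.7)² − (y + 81.3)² with x = -70.197, y = -78.489, so z ≈ 41.505 ≈ 41.5 km.
Check against S (with the unrounded solution): distance 173.13 ≈ 173.14 km. ✓

z ≈ 41.5 km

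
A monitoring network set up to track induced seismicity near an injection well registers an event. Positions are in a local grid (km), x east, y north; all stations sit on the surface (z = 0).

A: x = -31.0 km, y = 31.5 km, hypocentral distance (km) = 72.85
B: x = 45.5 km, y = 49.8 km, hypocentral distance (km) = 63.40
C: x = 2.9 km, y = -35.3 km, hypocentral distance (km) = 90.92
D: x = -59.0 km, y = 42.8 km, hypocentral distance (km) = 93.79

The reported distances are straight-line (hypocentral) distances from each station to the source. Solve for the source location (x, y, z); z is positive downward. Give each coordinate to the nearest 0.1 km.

x ≈ 16.8 km, y ≈ 35.9 km, depth ≈ 54.8 km

Each station gives a sphere (x−x_i)² + (y−y_i)² + z² = d_i² (stations at z=0).
Subtracting the A sphere from B and C: z² cancels, leaving linear equations in x and y:
153.0 x + 36.6 y = 3884.60
67.8 x − 133.6 y = -3658.07
Solving: x ≈ 16.800, y ≈ 35.907 km (keep extra digits for the depth step; rounded: 16.8, 35.9).
Then from the A sphere: z² = 72.85² − (x + 31.0)² − (y − 31.5)² with x = 16.800, y = 35.907, so z ≈ 54.798 ≈ 54.8 km.
Check against D (with the unrounded solution): distance 93.79 ≈ 93.79 km. ✓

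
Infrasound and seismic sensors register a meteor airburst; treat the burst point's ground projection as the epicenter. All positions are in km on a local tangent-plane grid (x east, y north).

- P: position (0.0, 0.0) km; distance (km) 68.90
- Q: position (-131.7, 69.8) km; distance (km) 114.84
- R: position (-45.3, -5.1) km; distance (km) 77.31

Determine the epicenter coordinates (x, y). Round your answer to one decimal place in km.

(-16.9, 66.8)

Circle about each station: x² + y² = 68.90²; (x + 131.7)² + (y − 69.8)² = 114.84²; (x + 45.3)² + (y + 5.1)² = 77.31².
Subtracting the P equation from the Q and R equations removes the quadratic terms:
-263.4 x + 139.6 y = 13775.91
-90.6 x − 10.2 y = 848.47
Solving the 2×2 system: x ≈ -16.9, y ≈ 66.8 km.
Check against P (with the unrounded x, y): √(x²+y²) = 68.92 ≈ 68.90 km. ✓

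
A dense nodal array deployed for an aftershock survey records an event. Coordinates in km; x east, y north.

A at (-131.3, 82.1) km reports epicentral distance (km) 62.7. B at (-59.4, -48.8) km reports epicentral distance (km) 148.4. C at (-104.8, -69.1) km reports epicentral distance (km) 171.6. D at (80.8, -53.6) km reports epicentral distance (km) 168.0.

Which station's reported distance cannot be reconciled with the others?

D

Solve using three stations at a time. Using A, B, C (subtract circle equations pairwise → linear system) gives (x, y) ≈ (-71.0, 99.1).
Distances from that point to each station vs reported:
  A: calculated 62.6 vs reported 62.7 → residual 0.1 km
  B: calculated 148.4 vs reported 148.4 → residual 0.0 km
  C: calculated 171.6 vs reported 171.6 → residual 0.0 km
  D: calculated 215.3 vs reported 168.0 → residual 47.3 km
A, B, C are mutually consistent (residuals ≈ 0); D is off by 47.3 km.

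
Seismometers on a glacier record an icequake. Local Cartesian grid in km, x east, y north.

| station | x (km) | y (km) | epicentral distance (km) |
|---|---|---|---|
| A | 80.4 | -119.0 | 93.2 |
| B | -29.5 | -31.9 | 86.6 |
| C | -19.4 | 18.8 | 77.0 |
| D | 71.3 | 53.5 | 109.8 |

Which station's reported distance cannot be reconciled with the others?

Solve using three stations at a time. Using A, C, D (subtract circle equations pairwise → linear system) gives (x, y) ≈ (23.3, -45.3).
Distances from that point to each station vs reported:
  A: calculated 93.2 vs reported 93.2 → residual 0.0 km
  B: calculated 54.5 vs reported 86.6 → residual 32.1 km
  C: calculated 77.0 vs reported 77.0 → residual 0.0 km
  D: calculated 109.8 vs reported 109.8 → residual 0.0 km
A, C, D are mutually consistent (residuals ≈ 0); B is off by 32.1 km.

B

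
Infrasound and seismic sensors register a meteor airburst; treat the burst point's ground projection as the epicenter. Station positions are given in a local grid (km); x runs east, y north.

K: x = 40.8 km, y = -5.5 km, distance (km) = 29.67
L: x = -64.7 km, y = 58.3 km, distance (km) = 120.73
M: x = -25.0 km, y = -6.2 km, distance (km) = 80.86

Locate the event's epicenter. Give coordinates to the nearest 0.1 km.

Circle about each station: (x − 40.8)² + (y + 5.5)² = 29.67²; (x + 64.7)² + (y − 58.3)² = 120.73²; (x + 25.0)² + (y + 6.2)² = 80.86².
Subtracting the K equation from the L and M equations removes the quadratic terms:
-211.0 x + 127.6 y = -7805.33
-131.6 x − 1.4 y = -6689.48
Solving the 2×2 system: x ≈ 50.6, y ≈ 22.5 km.

(50.6, 22.5)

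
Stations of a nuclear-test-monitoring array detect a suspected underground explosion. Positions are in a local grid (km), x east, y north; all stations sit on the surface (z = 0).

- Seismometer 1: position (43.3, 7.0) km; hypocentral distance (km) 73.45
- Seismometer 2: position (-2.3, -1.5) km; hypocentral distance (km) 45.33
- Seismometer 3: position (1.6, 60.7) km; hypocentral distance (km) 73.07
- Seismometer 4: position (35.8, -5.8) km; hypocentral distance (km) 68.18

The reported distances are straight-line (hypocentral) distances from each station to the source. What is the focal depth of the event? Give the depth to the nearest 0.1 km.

z ≈ 42.7 km

Each station gives a sphere (x−x_i)² + (y−y_i)² + z² = d_i² (stations at z=0).
Subtracting the Seismometer 1 sphere from Seismometer 2 and Seismometer 3: z² cancels, leaving linear equations in x and y:
-91.2 x − 17.0 y = 1423.74
-83.4 x + 107.4 y = 1818.84
Solving: x ≈ -16.395, y ≈ 4.204 km (keep extra digits for the depth step; rounded: -16.4, 4.2).
Then from the Seismometer 1 sphere: z² = 73.45² − (x − 43.3)² − (y − 7.0)² with x = -16.395, y = 4.204, so z ≈ 42.704 ≈ 42.7 km.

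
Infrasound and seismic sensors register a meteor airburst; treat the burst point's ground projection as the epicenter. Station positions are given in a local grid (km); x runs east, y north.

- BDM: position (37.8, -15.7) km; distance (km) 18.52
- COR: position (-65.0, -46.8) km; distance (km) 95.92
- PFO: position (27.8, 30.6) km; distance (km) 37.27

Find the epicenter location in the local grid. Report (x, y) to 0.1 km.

Circle about each station: (x − 37.8)² + (y + 15.7)² = 18.52²; (x + 65.0)² + (y + 46.8)² = 95.92²; (x − 27.8)² + (y − 30.6)² = 37.27².
Subtracting the BDM equation from the COR and PFO equations removes the quadratic terms:
-205.6 x − 62.2 y = -4117.75
-20.0 x + 92.6 y = -1012.19
Solving the 2×2 system: x ≈ 21.9, y ≈ -6.2 km.
Check against BDM (with the unrounded x, y): √((x − 37.8)²+(y + 15.7)²) = 18.52 ≈ 18.52 km. ✓

(21.9, -6.2)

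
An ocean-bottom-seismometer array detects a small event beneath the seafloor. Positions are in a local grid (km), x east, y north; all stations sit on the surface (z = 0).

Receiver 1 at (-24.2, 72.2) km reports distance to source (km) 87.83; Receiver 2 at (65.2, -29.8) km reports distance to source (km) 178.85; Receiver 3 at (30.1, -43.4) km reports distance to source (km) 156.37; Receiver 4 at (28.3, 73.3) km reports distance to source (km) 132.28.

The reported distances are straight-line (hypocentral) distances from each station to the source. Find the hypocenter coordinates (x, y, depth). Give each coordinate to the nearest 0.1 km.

Each station gives a sphere (x−x_i)² + (y−y_i)² + z² = d_i² (stations at z=0).
Subtracting the Receiver 1 sphere from Receiver 2 and Receiver 3: z² cancels, leaving linear equations in x and y:
178.8 x − 204.0 y = -24932.61
108.6 x − 231.2 y = -19746.38
Solving: x ≈ -90.500, y ≈ 42.898 km (keep extra digits for the depth step; rounded: -90.5, 42.9).
Then from the Receiver 1 sphere: z² = 87.83² − (x + 24.2)² − (y − 72.2)² with x = -90.500, y = 42.898, so z ≈ 49.596 ≈ 49.6 km.
Check against Receiver 4 (with the unrounded solution): distance 132.28 ≈ 132.28 km. ✓

x ≈ -90.5 km, y ≈ 42.9 km, depth ≈ 49.6 km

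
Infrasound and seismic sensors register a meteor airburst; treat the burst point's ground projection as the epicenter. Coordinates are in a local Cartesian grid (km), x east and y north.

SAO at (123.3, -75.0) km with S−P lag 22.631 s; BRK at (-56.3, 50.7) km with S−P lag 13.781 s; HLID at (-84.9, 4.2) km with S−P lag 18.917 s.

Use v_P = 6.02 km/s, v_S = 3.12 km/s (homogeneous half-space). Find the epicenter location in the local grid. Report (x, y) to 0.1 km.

32.3 km east, 39.9 km north

Distance from S−P lag: d = Δt · v_P v_S / (v_P − v_S) = Δt · (6.02·3.12)/(6.02−3.12) ≈ 6.4767·Δt.
So d_SAO = 146.57, d_BRK = 89.26, d_HLID = 122.52 km.
Circle about each station: (x − 123.3)² + (y + 75.0)² = 146.57²; (x + 56.3)² + (y − 50.7)² = 89.26²; (x + 84.9)² + (y − 4.2)² = 122.52².
Subtracting the SAO equation from the BRK and HLID equations removes the quadratic terms:
-359.2 x + 251.4 y = -1572.29
-416.4 x + 158.4 y = -7130.63
Solving the 2×2 system: x ≈ 32.3, y ≈ 39.9 km.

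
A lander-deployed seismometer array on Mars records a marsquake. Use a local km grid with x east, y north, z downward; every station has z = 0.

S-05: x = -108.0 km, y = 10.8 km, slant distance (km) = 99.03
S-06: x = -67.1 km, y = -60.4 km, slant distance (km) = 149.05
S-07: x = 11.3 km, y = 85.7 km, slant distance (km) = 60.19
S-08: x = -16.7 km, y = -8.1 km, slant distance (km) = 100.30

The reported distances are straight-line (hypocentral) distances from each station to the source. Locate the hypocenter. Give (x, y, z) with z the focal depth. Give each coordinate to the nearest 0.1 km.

(-46.2, 86.1, 17.8)

Each station gives a sphere (x−x_i)² + (y−y_i)² + z² = d_i² (stations at z=0).
Subtracting the S-05 sphere from S-06 and S-07: z² cancels, leaving linear equations in x and y:
81.8 x − 142.4 y = -16039.03
238.6 x + 149.8 y = 1875.64
Solving: x ≈ -46.194, y ≈ 86.098 km (keep extra digits for the depth step; rounded: -46.2, 86.1).
Then from the S-05 sphere: z² = 99.03² − (x + 108.0)² − (y − 10.8)² with x = -46.194, y = 86.098, so z ≈ 17.809 ≈ 17.8 km.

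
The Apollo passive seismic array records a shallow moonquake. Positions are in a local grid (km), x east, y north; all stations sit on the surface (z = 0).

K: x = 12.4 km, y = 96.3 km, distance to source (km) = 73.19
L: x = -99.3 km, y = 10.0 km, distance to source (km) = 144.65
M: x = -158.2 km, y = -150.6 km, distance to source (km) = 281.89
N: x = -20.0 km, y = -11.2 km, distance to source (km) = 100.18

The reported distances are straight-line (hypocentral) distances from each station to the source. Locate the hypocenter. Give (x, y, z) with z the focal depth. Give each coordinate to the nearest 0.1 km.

Each station gives a sphere (x−x_i)² + (y−y_i)² + z² = d_i² (stations at z=0).
Subtracting the K sphere from L and M: z² cancels, leaving linear equations in x and y:
-223.4 x − 172.6 y = -15033.81
-341.2 x − 493.8 y = -35825.05
Solving: x ≈ 24.119, y ≈ 55.884 km (keep extra digits for the depth step; rounded: 24.1, 55.9).
Then from the K sphere: z² = 73.19² − (x − 12.4)² − (y − 96.3)² with x = 24.119, y = 55.884, so z ≈ 59.883 ≈ 59.9 km.
Check against N (with the unrounded solution): distance 100.16 ≈ 100.18 km. ✓

x ≈ 24.1 km, y ≈ 55.9 km, depth ≈ 59.9 km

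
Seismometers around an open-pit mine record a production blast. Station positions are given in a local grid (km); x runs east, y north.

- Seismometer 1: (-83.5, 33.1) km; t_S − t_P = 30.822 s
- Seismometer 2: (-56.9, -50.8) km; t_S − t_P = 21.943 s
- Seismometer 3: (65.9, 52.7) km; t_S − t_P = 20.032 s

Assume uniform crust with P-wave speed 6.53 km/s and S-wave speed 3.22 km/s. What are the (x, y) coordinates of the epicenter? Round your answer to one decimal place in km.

Distance from S−P lag: d = Δt · v_P v_S / (v_P − v_S) = Δt · (6.53·3.22)/(6.53−3.22) ≈ 6.3524·Δt.
So d_Seismometer 1 = 195.80, d_Seismometer 2 = 139.39, d_Seismometer 3 = 127.25 km.
Circle about each station: (x + 83.5)² + (y − 33.1)² = 195.80²; (x + 56.9)² + (y + 50.8)² = 139.39²; (x − 65.9)² + (y − 52.7)² = 127.25².
Subtracting the Seismometer 1 equation from the Seismometer 2 and Seismometer 3 equations removes the quadratic terms:
53.2 x − 167.8 y = 16658.46
298.8 x + 39.2 y = 21197.32
Solving the 2×2 system: x ≈ 80.6, y ≈ -73.7 km.

(80.6, -73.7)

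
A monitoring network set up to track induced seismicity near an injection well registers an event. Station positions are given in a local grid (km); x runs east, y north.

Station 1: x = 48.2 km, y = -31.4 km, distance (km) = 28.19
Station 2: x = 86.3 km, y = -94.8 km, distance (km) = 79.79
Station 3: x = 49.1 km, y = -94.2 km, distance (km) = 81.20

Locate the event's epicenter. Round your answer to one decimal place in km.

x ≈ 72.0 km, y ≈ -16.3 km

Circle about each station: (x − 48.2)² + (y + 31.4)² = 28.19²; (x − 86.3)² + (y + 94.8)² = 79.79²; (x − 49.1)² + (y + 94.2)² = 81.20².
Subtracting pairs of circle equations eliminates x²+y² and gives linear equations (the radical axes):
76.2 x − 126.8 y = 7553.76
1.8 x − 125.6 y = 2176.49
Solving the 2×2 system: x ≈ 72.0, y ≈ -16.3 km.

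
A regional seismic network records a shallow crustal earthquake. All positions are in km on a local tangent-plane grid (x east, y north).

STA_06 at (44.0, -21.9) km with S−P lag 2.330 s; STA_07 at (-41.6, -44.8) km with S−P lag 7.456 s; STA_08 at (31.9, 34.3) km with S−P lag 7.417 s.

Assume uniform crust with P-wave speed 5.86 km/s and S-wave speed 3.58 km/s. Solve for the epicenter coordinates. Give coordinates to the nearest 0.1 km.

26.1 km east, -33.7 km north

Distance from S−P lag: d = Δt · v_P v_S / (v_P − v_S) = Δt · (5.86·3.58)/(5.86−3.58) ≈ 9.2012·Δt.
So d_STA_06 = 21.44, d_STA_07 = 68.60, d_STA_08 = 68.25 km.
Circle about each station: (x − 44.0)² + (y + 21.9)² = 21.44²; (x + 41.6)² + (y + 44.8)² = 68.60²; (x − 31.9)² + (y − 34.3)² = 68.25².
Subtracting the STA_06 equation from the STA_07 and STA_08 equations removes the quadratic terms:
-171.2 x − 45.8 y = -2924.30
-24.2 x + 112.4 y = -4419.90
Solving the 2×2 system: x ≈ 26.1, y ≈ -33.7 km.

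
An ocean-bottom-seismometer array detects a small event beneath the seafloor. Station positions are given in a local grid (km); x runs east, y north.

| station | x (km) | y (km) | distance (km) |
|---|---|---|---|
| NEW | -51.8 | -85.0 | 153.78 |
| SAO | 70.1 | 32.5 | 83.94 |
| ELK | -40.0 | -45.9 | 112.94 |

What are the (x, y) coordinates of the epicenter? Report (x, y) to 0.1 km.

(-8.3, 62.5)

Circle about each station: (x + 51.8)² + (y + 85.0)² = 153.78²; (x − 70.1)² + (y − 32.5)² = 83.94²; (x + 40.0)² + (y + 45.9)² = 112.94².
Subtracting the NEW equation from the SAO and ELK equations removes the quadratic terms:
243.8 x + 235.0 y = 12664.38
23.6 x + 78.2 y = 4691.41
Solving the 2×2 system: x ≈ -8.3, y ≈ 62.5 km.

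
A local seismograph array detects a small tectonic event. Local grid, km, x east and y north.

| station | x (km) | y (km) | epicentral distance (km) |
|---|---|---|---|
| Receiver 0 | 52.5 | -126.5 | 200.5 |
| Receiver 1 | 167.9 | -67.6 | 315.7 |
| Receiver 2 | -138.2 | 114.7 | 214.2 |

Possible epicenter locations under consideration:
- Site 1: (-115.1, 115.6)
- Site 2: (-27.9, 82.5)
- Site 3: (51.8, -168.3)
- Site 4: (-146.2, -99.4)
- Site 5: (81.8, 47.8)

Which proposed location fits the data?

For each candidate, compare |candidate − station| to the reported distance:
Site 1: residuals Receiver 0 94.0, Receiver 1 21.4, Receiver 2 191.1 → max 191.1 km
Site 2: residuals Receiver 0 23.4, Receiver 1 69.0, Receiver 2 99.3 → max 99.3 km
Site 3: residuals Receiver 0 158.7, Receiver 1 162.0, Receiver 2 126.7 → max 162.0 km
Site 4: residuals Receiver 0 0.0, Receiver 1 0.0, Receiver 2 0.0 → max 0.0 km
Site 5: residuals Receiver 0 23.8, Receiver 1 171.7, Receiver 2 15.7 → max 171.7 km
Only Site 4 has all residuals ≈ 0.

Site 4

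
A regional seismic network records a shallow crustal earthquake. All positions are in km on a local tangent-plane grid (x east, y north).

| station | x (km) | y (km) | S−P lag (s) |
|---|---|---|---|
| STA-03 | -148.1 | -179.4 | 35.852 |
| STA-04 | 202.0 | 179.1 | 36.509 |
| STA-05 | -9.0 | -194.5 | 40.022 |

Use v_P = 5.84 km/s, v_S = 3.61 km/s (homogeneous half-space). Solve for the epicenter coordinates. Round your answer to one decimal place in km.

Distance from S−P lag: d = Δt · v_P v_S / (v_P − v_S) = Δt · (5.84·3.61)/(5.84−3.61) ≈ 9.4540·Δt.
So d_STA-03 = 338.94, d_STA-04 = 345.16, d_STA-05 = 378.37 km.
Circle about each station: (x + 148.1)² + (y + 179.4)² = 338.94²; (x − 202.0)² + (y − 179.1)² = 345.16²; (x + 9.0)² + (y + 194.5)² = 378.37².
Subtracting the STA-03 equation from the STA-04 and STA-05 equations removes the quadratic terms:
700.2 x + 717.0 y = 14507.74
278.2 x − 30.2 y = -44490.25
Solving the 2×2 system: x ≈ -142.6, y ≈ 159.5 km.
Check against STA-03 (with the unrounded x, y): √((x + 148.1)²+(y + 179.4)²) = 338.94 ≈ 338.94 km. ✓

x ≈ -142.6 km, y ≈ 159.5 km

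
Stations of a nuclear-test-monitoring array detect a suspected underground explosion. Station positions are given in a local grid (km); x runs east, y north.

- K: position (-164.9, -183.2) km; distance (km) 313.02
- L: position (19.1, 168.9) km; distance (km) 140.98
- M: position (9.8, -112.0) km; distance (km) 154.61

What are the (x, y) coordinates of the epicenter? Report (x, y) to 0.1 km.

Circle about each station: (x + 164.9)² + (y + 183.2)² = 313.02²; (x − 19.1)² + (y − 168.9)² = 140.98²; (x − 9.8)² + (y + 112.0)² = 154.61².
Subtracting the K equation from the L and M equations removes the quadratic terms:
368.0 x + 704.2 y = 46243.93
349.4 x + 142.4 y = 25963.06
Solving the 2×2 system: x ≈ 60.4, y ≈ 34.1 km.

(60.4, 34.1)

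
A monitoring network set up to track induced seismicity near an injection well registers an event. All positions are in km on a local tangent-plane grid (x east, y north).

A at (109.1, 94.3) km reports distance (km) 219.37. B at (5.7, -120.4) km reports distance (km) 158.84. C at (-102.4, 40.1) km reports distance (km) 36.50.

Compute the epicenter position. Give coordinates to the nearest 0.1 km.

Circle about each station: (x − 109.1)² + (y − 94.3)² = 219.37²; (x − 5.7)² + (y + 120.4)² = 158.84²; (x + 102.4)² + (y − 40.1)² = 36.50².
Subtracting the A equation from the B and C equations removes the quadratic terms:
-206.8 x − 429.4 y = 16626.40
-423.0 x − 108.4 y = 38089.42
Solving the 2×2 system: x ≈ -91.4, y ≈ 5.3 km.
Check against A (with the unrounded x, y): √((x − 109.1)²+(y − 94.3)²) = 219.37 ≈ 219.37 km. ✓

(-91.4, 5.3)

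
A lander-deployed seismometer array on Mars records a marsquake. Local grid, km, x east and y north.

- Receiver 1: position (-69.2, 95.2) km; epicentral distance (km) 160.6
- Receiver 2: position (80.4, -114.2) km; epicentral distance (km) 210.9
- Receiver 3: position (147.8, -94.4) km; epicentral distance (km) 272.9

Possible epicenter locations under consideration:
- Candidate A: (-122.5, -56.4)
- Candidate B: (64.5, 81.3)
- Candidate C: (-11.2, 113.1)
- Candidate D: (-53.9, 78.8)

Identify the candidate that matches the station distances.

For each candidate, compare |candidate − station| to the reported distance:
Candidate A: residuals Receiver 1 0.1, Receiver 2 0.1, Receiver 3 0.1 → max 0.1 km
Candidate B: residuals Receiver 1 26.2, Receiver 2 14.8, Receiver 3 78.5 → max 78.5 km
Candidate C: residuals Receiver 1 99.9, Receiver 2 34.2, Receiver 3 11.5 → max 99.9 km
Candidate D: residuals Receiver 1 138.2, Receiver 2 24.2, Receiver 3 7.0 → max 138.2 km
Only Candidate A has all residuals ≈ 0.

Candidate A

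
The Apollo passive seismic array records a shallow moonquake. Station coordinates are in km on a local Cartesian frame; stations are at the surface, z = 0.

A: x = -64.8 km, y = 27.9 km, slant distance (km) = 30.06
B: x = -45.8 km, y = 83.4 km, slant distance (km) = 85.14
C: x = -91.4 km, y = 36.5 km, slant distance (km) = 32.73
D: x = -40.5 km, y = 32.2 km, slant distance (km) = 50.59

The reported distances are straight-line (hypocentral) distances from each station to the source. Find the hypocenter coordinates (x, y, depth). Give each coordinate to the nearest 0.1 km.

Each station gives a sphere (x−x_i)² + (y−y_i)² + z² = d_i² (stations at z=0).
Subtracting the A sphere from B and C: z² cancels, leaving linear equations in x and y:
38.0 x + 111.0 y = -2269.47
-53.2 x + 17.2 y = 4541.11
Solving: x ≈ -82.804, y ≈ 7.902 km (keep extra digits for the depth step; rounded: -82.8, 7.9).
Then from the A sphere: z² = 30.06² − (x + 64.8)² − (y − 27.9)² with x = -82.804, y = 7.902, so z ≈ 13.399 ≈ 13.4 km.
Check against D (with the unrounded solution): distance 50.59 ≈ 50.59 km. ✓

x ≈ -82.8 km, y ≈ 7.9 km, depth ≈ 13.4 km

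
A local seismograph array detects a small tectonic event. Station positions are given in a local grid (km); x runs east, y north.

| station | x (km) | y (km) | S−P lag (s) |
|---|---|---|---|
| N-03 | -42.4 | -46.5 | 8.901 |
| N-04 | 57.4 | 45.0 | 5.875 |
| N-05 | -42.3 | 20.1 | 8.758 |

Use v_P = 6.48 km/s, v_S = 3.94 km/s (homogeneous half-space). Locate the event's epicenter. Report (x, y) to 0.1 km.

Distance from S−P lag: d = Δt · v_P v_S / (v_P − v_S) = Δt · (6.48·3.94)/(6.48−3.94) ≈ 10.0517·Δt.
So d_N-03 = 89.47, d_N-04 = 59.05, d_N-05 = 88.03 km.
Circle about each station: (x + 42.4)² + (y + 46.5)² = 89.47²; (x − 57.4)² + (y − 45.0)² = 59.05²; (x + 42.3)² + (y − 20.1)² = 88.03².
Subtracting pairs of circle equations eliminates x²+y² and gives linear equations (the radical axes):
199.6 x + 183.0 y = 5877.73
0.2 x + 133.2 y = -1511.11
Solving the 2×2 system: x ≈ 39.9, y ≈ -11.4 km.
Check against N-03 (with the unrounded x, y): √((x + 42.4)²+(y + 46.5)²) = 89.47 ≈ 89.47 km. ✓

39.9 km east, -11.4 km north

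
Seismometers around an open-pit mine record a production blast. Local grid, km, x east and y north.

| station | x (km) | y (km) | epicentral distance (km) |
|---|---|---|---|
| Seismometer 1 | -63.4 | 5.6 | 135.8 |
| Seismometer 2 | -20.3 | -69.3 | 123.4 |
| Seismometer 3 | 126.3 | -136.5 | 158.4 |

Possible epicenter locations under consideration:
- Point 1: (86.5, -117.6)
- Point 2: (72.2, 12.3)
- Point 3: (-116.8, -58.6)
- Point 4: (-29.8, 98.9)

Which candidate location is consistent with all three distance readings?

Point 2

For each candidate, compare |candidate − station| to the reported distance:
Point 1: residuals Seismometer 1 58.2, Seismometer 2 6.2, Seismometer 3 114.3 → max 114.3 km
Point 2: residuals Seismometer 1 0.0, Seismometer 2 0.1, Seismometer 3 0.1 → max 0.1 km
Point 3: residuals Seismometer 1 52.3, Seismometer 2 26.3, Seismometer 3 96.9 → max 96.9 km
Point 4: residuals Seismometer 1 36.6, Seismometer 2 45.1, Seismometer 3 124.1 → max 124.1 km
Only Point 2 has all residuals ≈ 0.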